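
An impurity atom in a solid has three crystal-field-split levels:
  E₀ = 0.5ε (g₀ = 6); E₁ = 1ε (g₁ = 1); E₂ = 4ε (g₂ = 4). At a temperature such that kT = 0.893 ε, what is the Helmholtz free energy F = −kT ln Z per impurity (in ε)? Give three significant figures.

-1.19 ε

Eᵢ/kT = 0.55991, 1.1198, 4.4793.
Z = Σ gᵢe^(−Eᵢ/kT) = 6·e^(−0.55991) + 1·e^(−1.1198) + 4·e^(−4.4793) = 3.4276 + 0.32635 + 0.045365 = 3.7993.
F = −kT ln Z = −0.893 × ln(3.7993) = −0.893 × 1.3348 = -1.19 ε.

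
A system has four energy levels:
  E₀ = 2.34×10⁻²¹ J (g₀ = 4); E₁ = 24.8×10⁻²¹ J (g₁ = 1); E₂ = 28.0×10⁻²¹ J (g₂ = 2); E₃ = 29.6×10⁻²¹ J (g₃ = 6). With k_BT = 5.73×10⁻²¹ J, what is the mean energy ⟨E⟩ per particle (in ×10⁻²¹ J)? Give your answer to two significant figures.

Eᵢ/kT = 0.4084, 4.328, 4.887, 5.166.
Z = Σ gᵢe^(−Eᵢ/kT) = 4·e^(−0.4084) + 1·e^(−4.328) + 2·e^(−4.887) + 6·e^(−5.166) = 2.659 + 0.01319 + 0.01509 + 0.03424 = 2.722.
⟨E⟩ = Σ Eᵢ gᵢe^(−Eᵢ/kT) / Z = (2.34·2.659 + 24.8·0.01319 + 28.0·0.01509 + 29.6·0.03424) / 2.722 = 2.9 ×10⁻²¹ J.

2.9 ×10⁻²¹ J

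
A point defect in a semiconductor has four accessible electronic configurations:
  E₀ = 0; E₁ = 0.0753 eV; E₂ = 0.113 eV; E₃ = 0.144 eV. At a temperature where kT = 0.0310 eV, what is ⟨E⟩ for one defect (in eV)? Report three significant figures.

0.00976 eV

Eᵢ/kT = 0, 2.4290, 3.6452, 4.6452.
Z = Σ e^(−Eᵢ/kT) = e^(−0) + e^(−2.4290) + e^(−3.6452) + e^(−4.6452) = 1.0000 + 0.088125 + 0.026116 + 0.0096076 = 1.1238.
⟨E⟩ = Σ Eᵢ e^(−Eᵢ/kT) / Z = (0·1.0000 + 0.0753·0.088125 + 0.113·0.026116 + 0.144·0.0096076) / 1.1238 = 0.00976 eV.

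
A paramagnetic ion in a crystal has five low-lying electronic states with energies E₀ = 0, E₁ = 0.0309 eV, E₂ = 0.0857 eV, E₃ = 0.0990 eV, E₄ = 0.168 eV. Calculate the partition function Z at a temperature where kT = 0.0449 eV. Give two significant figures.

Z = 1.8

Eᵢ/kT = 0, 0.6882, 1.909, 2.205, 3.742.
Z = Σ e^(−Eᵢ/kT) = e^(−0) + e^(−0.6882) + e^(−1.909) + e^(−2.205) + e^(−3.742) = 1.000 + 0.5025 + 0.1482 + 0.1103 + 0.02371 = 1.785.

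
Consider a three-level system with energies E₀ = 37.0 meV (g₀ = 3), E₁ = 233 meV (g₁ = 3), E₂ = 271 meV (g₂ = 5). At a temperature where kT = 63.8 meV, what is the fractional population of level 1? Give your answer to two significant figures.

0.043

Eᵢ/kT = 0.5799, 3.652, 4.248.
Z = Σ gᵢe^(−Eᵢ/kT) = 3·e^(−0.5799) + 3·e^(−3.652) + 5·e^(−4.248) = 1.680 + 0.07782 + 0.07146 = 1.829.
P₁ = g₁ e^(−E₁/kT) / Z = 0.07782/1.829 = 0.043.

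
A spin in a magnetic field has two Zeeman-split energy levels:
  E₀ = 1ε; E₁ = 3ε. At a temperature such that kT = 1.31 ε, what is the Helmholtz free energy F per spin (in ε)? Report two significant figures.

0.74 ε

Eᵢ/kT = 0.7634, 2.290.
Z = Σ e^(−Eᵢ/kT) = e^(−0.7634) + e^(−2.290) = 0.4661 + 0.1013 = 0.5674.
F = −kT ln Z = −1.31 × ln(0.5674) = −1.31 × -0.5667 = 0.74 ε.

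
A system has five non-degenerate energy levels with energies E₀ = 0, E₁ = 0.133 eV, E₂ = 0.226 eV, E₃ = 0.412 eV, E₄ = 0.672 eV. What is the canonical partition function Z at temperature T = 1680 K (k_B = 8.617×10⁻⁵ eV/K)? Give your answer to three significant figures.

Z = 1.68

k_BT = 8.617×10⁻⁵ × 1680 K = 0.14477 eV.
Eᵢ/kT = 0, 0.91870, 1.5611, 2.8459, 4.6418.
Z = Σ e^(−Eᵢ/kT) = e^(−0) + e^(−0.91870) + e^(−1.5611) + e^(−2.8459) + e^(−4.6418) = 1.0000 + 0.39904 + 0.20991 + 0.058082 + 0.0096403 = 1.6767.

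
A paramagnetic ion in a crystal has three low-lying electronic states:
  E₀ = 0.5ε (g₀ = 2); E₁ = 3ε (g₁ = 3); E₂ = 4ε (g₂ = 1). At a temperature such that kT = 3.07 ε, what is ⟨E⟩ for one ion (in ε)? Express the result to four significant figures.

1.717 ε

Eᵢ/kT = 0.162866, 0.977199, 1.30293.
Z = Σ gᵢe^(−Eᵢ/kT) = 2·e^(−0.162866) + 3·e^(−0.977199) + 1·e^(−1.30293) = 1.69941 + 1.12909 + 0.271734 = 3.10023.
⟨E⟩ = Σ Eᵢ gᵢe^(−Eᵢ/kT) / Z = (0.5·1.69941 + 3·1.12909 + 4·0.271734) / 3.10023 = 1.717 ε.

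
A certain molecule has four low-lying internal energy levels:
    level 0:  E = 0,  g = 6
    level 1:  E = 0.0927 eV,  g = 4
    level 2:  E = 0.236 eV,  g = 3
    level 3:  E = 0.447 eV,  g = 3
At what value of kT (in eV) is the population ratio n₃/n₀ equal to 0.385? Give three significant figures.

n₃/n₀ = (g₃/g₀) exp[−(E₃−E₀)/kT] = 0.385.
⇒ (E₃−E₀)/kT = ln((3/6)/0.385) = ln(1.2987) = 0.26136.
kT = 0.447 eV / 0.26136 = 1.71 eV.

1.71 eV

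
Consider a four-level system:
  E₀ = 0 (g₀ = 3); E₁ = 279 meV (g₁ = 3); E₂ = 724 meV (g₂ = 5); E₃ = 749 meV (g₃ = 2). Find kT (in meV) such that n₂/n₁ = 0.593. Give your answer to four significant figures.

430.6 meV

n₂/n₁ = (g₂/g₁) exp[−(E₂−E₁)/kT] = 0.593.
⇒ (E₂−E₁)/kT = ln((5/3)/0.593) = ln(2.81057) = 1.03339.
kT = 445 meV / 1.03339 = 430.6 meV.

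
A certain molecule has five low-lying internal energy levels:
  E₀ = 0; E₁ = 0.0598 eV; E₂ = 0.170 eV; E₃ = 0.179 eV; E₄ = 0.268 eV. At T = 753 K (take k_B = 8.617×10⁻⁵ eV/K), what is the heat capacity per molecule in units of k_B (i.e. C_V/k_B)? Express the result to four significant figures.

k_BT = 8.617×10⁻⁵ × 753 K = 0.0648860 eV.
Eᵢ/kT = 0, 0.921616, 2.61998, 2.75868, 4.13032.
Z = Σ e^(−Eᵢ/kT) = e^(−0) + e^(−0.921616) + e^(−2.61998) + e^(−2.75868) + e^(−4.13032) = 1.00000 + 0.397876 + 0.0728043 + 0.0633754 + 0.0160777 = 1.55013.
⟨E⟩ = 0.0334312 eV, ⟨E²⟩ = 0.00433011 eV².
C_V/k_B = (⟨E²⟩ − ⟨E⟩²)/(kT)² = (0.00433011 − 0.00111765)/0.00421019 = 0.7630.

0.7630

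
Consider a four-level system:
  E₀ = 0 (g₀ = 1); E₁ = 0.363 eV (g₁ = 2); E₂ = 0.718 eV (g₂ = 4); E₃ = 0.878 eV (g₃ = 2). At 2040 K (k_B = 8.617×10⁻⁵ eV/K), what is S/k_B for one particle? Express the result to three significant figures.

k_BT = 8.617×10⁻⁵ × 2040 K = 0.17579 eV.
Eᵢ/kT = 0, 2.0650, 4.0844, 4.9946.
Z = Σ gᵢe^(−Eᵢ/kT) = 1·e^(−0) + 2·e^(−2.0650) + 4·e^(−4.0844) + 2·e^(−4.9946) = 1.0000 + 0.25364 + 0.067333 + 0.013549 = 1.3345.
⟨E⟩ = Σ EᵢPᵢ = 0.11413 eV.
S/k_B = ln Z + ⟨E⟩/kT = ln(1.3345) + 0.11413/0.17579 = 0.28856 + 0.64924 = 0.938.

0.938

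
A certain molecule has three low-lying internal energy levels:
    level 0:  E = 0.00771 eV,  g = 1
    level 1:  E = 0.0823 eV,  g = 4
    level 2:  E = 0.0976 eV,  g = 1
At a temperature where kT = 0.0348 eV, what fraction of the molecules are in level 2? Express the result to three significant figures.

0.0489

Eᵢ/kT = 0.22155, 2.3649, 2.8046.
Z = Σ gᵢe^(−Eᵢ/kT) = 1·e^(−0.22155) + 4·e^(−2.3649) + 1·e^(−2.8046) = 0.80128 + 0.37583 + 0.060531 = 1.2376.
P₂ = g₂ e^(−E₂/kT) / Z = 0.060531/1.2376 = 0.0489.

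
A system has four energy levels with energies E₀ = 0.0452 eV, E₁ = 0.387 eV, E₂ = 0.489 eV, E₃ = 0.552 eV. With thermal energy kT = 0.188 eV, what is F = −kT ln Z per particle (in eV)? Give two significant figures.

Eᵢ/kT = 0.2404, 2.059, 2.601, 2.936.
Z = Σ e^(−Eᵢ/kT) = e^(−0.2404) + e^(−2.059) + e^(−2.601) + e^(−2.936) = 0.7863 + 0.1276 + 0.07420 + 0.05308 = 1.041.
F = −kT ln Z = −0.188 × ln(1.041) = −0.188 × 0.04018 = -0.0076 eV.

-0.0076 eV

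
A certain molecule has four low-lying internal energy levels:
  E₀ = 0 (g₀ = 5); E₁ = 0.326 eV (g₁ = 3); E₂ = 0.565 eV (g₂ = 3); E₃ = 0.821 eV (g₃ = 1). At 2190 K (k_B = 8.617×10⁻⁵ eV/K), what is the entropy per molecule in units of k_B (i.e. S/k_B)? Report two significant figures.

k_BT = 8.617×10⁻⁵ × 2190 K = 0.1887 eV.
Eᵢ/kT = 0, 1.728, 2.994, 4.351.
Z = Σ gᵢe^(−Eᵢ/kT) = 5·e^(−0) + 3·e^(−1.728) + 3·e^(−2.994) + 1·e^(−4.351) = 5.000 + 0.5329 + 0.1503 + 0.01289 = 5.696.
⟨E⟩ = Σ EᵢPᵢ = 0.04727 eV.
S/k_B = ln Z + ⟨E⟩/kT = ln(5.696) + 0.04727/0.1887 = 1.740 + 0.2505 = 2.0.

2.0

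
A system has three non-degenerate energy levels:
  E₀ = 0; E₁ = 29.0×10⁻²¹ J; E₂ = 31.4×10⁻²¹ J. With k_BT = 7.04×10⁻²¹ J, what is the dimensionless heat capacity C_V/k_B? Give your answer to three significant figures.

0.479

Eᵢ/kT = 0, 4.1193, 4.4602.
Z = Σ e^(−Eᵢ/kT) = e^(−0) + e^(−4.1193) + e^(−4.4602) = 1.0000 + 0.016256 + 0.011560 = 1.0278.
⟨E⟩ = 0.81184, ⟨E²⟩ = 24.391.
C_V/k_B = (⟨E²⟩ − ⟨E⟩²)/(kT)² = (24.391 − 0.65908)/49.562 = 0.479.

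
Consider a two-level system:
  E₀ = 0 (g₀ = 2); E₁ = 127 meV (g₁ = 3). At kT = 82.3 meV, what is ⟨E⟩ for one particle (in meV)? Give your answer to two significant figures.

Eᵢ/kT = 0, 1.543.
Z = Σ gᵢe^(−Eᵢ/kT) = 2·e^(−0) + 3·e^(−1.543) = 2.000 + 0.6412 = 2.641.
⟨E⟩ = Σ Eᵢ gᵢe^(−Eᵢ/kT) / Z = (0·2.000 + 127·0.6412) / 2.641 = 31 meV.

31 meV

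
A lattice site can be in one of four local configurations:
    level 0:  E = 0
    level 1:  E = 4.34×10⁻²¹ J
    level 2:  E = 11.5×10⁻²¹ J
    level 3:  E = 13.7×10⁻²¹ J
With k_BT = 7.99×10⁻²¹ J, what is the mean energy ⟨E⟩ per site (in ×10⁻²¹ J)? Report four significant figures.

3.861 ×10⁻²¹ J

Eᵢ/kT = 0, 0.543179, 1.43930, 1.71464.
Z = Σ e^(−Eᵢ/kT) = e^(−0) + e^(−0.543179) + e^(−1.43930) + e^(−1.71464) = 1.00000 + 0.580899 + 0.237094 + 0.180029 = 1.99802.
⟨E⟩ = Σ Eᵢ e^(−Eᵢ/kT) / Z = (0·1.00000 + 4.34·0.580899 + 11.5·0.237094 + 13.7·0.180029) / 1.99802 = 3.861 ×10⁻²¹ J.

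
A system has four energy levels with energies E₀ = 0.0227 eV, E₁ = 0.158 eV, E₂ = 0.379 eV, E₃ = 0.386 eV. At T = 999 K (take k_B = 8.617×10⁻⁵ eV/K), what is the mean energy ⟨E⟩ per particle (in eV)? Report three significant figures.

0.0543 eV

k_BT = 8.617×10⁻⁵ × 999 K = 0.086084 eV.
Eᵢ/kT = 0.26370, 1.8354, 4.4027, 4.4840.
Z = Σ e^(−Eᵢ/kT) = e^(−0.26370) + e^(−1.8354) + e^(−4.4027) + e^(−4.4840) = 0.76820 + 0.15955 + 0.012244 + 0.011288 = 0.95128.
⟨E⟩ = Σ Eᵢ e^(−Eᵢ/kT) / Z = (0.0227·0.76820 + 0.158·0.15955 + 0.379·0.012244 + 0.386·0.011288) / 0.95128 = 0.0543 eV.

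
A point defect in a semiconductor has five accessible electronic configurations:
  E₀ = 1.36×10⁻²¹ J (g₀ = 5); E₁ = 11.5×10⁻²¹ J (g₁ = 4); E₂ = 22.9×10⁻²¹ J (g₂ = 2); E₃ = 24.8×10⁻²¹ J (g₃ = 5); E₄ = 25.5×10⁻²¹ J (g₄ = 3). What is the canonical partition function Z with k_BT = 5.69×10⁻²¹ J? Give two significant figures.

Z = 4.6

Eᵢ/kT = 0.2390, 2.021, 4.025, 4.359, 4.482.
Z = Σ gᵢe^(−Eᵢ/kT) = 5·e^(−0.2390) + 4·e^(−2.021) + 2·e^(−4.025) + 5·e^(−4.359) + 3·e^(−4.482) = 3.937 + 0.5301 + 0.03573 + 0.06396 + 0.03393 = 4.601.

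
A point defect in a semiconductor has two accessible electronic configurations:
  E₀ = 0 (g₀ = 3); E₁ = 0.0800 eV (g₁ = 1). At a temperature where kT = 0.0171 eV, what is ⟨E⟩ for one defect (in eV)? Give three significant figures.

0.000247 eV

Eᵢ/kT = 0, 4.6784.
Z = Σ gᵢe^(−Eᵢ/kT) = 3·e^(−0) + 1·e^(−4.6784) = 3.0000 + 0.0092939 = 3.0093.
⟨E⟩ = Σ Eᵢ gᵢe^(−Eᵢ/kT) / Z = (0·3.0000 + 0.0800·0.0092939) / 3.0093 = 0.000247 eV.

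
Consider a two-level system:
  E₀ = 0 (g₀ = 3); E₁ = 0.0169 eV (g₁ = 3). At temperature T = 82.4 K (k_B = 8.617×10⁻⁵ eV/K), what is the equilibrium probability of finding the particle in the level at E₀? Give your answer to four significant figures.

k_BT = 8.617×10⁻⁵ × 82.4 K = 0.00710041 eV.
Eᵢ/kT = 0, 2.38014.
Z = Σ gᵢe^(−Eᵢ/kT) = 3·e^(−0) + 3·e^(−2.38014) = 3.00000 + 0.277613 = 3.27761.
P₀ = g₀ e^(−E₀/kT) / Z = 3.00000/3.27761 = 0.9153.

0.9153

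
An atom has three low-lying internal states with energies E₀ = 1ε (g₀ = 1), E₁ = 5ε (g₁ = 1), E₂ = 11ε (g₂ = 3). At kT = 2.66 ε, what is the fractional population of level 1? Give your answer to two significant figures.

0.17

Eᵢ/kT = 0.3759, 1.880, 4.135.
Z = Σ gᵢe^(−Eᵢ/kT) = 1·e^(−0.3759) + 1·e^(−1.880) + 3·e^(−4.135) = 0.6867 + 0.1526 + 0.04801 = 0.8873.
P₁ = g₁ e^(−E₁/kT) / Z = 0.1526/0.8873 = 0.17.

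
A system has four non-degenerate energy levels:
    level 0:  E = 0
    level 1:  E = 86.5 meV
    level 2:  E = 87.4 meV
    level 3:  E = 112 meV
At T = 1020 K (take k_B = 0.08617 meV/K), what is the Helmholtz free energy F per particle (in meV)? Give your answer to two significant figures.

-62 meV

k_BT = 0.08617 × 1020 K = 87.89 meV.
Eᵢ/kT = 0, 0.9842, 0.9944, 1.274.
Z = Σ e^(−Eᵢ/kT) = e^(−0) + e^(−0.9842) + e^(−0.9944) + e^(−1.274) = 1.000 + 0.3737 + 0.3699 + 0.2797 = 2.023.
F = −kT ln Z = −87.89 × ln(2.023) = −87.89 × 0.7046 = -62 meV.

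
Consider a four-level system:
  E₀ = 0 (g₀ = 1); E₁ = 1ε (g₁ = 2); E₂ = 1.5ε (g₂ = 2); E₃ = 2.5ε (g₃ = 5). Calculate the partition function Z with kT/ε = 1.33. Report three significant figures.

Z = 3.35

Eᵢ/kT = 0, 0.75188, 1.1278, 1.8797.
Z = Σ gᵢe^(−Eᵢ/kT) = 1·e^(−0) + 2·e^(−0.75188) + 2·e^(−1.1278) + 5·e^(−1.8797) = 1.0000 + 0.94296 + 0.64749 + 0.76318 = 3.3536.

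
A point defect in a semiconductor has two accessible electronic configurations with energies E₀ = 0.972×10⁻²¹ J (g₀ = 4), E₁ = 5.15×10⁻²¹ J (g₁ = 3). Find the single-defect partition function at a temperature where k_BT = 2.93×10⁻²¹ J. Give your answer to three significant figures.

Eᵢ/kT = 0.33174, 1.7577.
Z = Σ gᵢe^(−Eᵢ/kT) = 4·e^(−0.33174) + 3·e^(−1.7577) = 2.8707 + 0.51732 = 3.3880.

Z = 3.39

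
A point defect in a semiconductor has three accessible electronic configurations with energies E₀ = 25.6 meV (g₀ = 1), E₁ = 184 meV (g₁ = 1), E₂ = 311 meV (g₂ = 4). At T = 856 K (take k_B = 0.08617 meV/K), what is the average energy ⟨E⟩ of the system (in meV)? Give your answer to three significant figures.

k_BT = 0.08617 × 856 K = 73.762 meV.
Eᵢ/kT = 0.34706, 2.4945, 4.2163.
Z = Σ gᵢe^(−Eᵢ/kT) = 1·e^(−0.34706) + 1·e^(−2.4945) + 4·e^(−4.2163) = 0.70676 + 0.082538 + 0.059013 = 0.84831.
⟨E⟩ = Σ Eᵢ gᵢe^(−Eᵢ/kT) / Z = (25.6·0.70676 + 184·0.082538 + 311·0.059013) / 0.84831 = 60.9 meV.

60.9 meV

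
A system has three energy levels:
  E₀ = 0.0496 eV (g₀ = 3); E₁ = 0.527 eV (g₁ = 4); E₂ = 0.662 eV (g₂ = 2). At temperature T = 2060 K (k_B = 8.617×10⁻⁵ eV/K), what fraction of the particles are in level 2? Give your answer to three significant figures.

k_BT = 8.617×10⁻⁵ × 2060 K = 0.17751 eV.
Eᵢ/kT = 0.27942, 2.9688, 3.7294.
Z = Σ gᵢe^(−Eᵢ/kT) = 3·e^(−0.27942) + 4·e^(−2.9688) + 2·e^(−3.7294) = 2.2687 + 0.20546 + 0.048014 = 2.5222.
P₂ = g₂ e^(−E₂/kT) / Z = 0.048014/2.5222 = 0.0190.

0.0190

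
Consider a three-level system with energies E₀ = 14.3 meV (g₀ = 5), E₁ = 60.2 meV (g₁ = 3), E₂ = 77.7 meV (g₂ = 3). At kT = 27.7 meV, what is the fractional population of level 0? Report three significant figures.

Eᵢ/kT = 0.51625, 2.1733, 2.8051.
Z = Σ gᵢe^(−Eᵢ/kT) = 5·e^(−0.51625) + 3·e^(−2.1733) + 3·e^(−2.8051) = 2.9838 + 0.34140 + 0.18150 = 3.5067.
P₀ = g₀ e^(−E₀/kT) / Z = 2.9838/3.5067 = 0.851.

0.851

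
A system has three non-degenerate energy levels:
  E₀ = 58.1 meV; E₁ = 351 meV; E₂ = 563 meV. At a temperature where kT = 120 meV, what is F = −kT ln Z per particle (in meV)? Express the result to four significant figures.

46.45 meV

Eᵢ/kT = 0.484167, 2.92500, 4.69167.
Z = Σ e^(−Eᵢ/kT) = e^(−0.484167) + e^(−2.92500) + e^(−4.69167) = 0.616210 + 0.0536647 + 0.00917136 = 0.679046.
F = −kT ln Z = −120 × ln(0.679046) = −120 × -0.387066 = 46.45 meV.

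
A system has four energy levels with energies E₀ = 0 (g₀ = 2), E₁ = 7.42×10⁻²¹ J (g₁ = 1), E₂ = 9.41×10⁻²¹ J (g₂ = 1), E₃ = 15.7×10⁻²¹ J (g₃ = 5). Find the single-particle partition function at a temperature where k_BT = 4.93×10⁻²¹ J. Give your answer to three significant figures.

Eᵢ/kT = 0, 1.5051, 1.9087, 3.1846.
Z = Σ gᵢe^(−Eᵢ/kT) = 2·e^(−0) + 1·e^(−1.5051) + 1·e^(−1.9087) + 5·e^(−3.1846) = 2.0000 + 0.22200 + 0.14827 + 0.20697 = 2.5772.

Z = 2.58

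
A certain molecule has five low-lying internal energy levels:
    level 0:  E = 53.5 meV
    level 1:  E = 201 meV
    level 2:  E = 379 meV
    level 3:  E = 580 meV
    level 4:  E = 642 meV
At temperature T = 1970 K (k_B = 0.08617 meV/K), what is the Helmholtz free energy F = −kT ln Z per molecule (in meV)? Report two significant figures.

-31 meV

k_BT = 0.08617 × 1970 K = 169.8 meV.
Eᵢ/kT = 0.3151, 1.184, 2.232, 3.416, 3.781.
Z = Σ e^(−Eᵢ/kT) = e^(−0.3151) + e^(−1.184) + e^(−2.232) + e^(−3.416) + e^(−3.781) = 0.7297 + 0.3061 + 0.1073 + 0.03284 + 0.02280 = 1.199.
F = −kT ln Z = −169.8 × ln(1.199) = −169.8 × 0.1815 = -31 meV.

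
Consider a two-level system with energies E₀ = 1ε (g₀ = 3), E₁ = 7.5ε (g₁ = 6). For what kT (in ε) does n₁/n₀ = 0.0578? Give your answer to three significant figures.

n₁/n₀ = (g₁/g₀) exp[−(E₁−E₀)/kT] = 0.0578.
⇒ (E₁−E₀)/kT = ln((6/3)/0.0578) = ln(34.602) = 3.5439.
kT = 6.5ε / 3.5439 = 1.83 ε.

1.83 ε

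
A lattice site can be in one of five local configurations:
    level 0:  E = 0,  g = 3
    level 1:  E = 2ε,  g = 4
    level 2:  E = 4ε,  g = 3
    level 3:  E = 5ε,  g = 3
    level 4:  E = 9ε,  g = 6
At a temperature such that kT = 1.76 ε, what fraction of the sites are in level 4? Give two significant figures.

Eᵢ/kT = 0, 1.136, 2.273, 2.841, 5.114.
Z = Σ gᵢe^(−Eᵢ/kT) = 3·e^(−0) + 4·e^(−1.136) + 3·e^(−2.273) + 3·e^(−2.841) + 6·e^(−5.114) = 3.000 + 1.284 + 0.3090 + 0.1751 + 0.03607 = 4.804.
P₄ = g₄ e^(−E₄/kT) / Z = 0.03607/4.804 = 0.0075.

0.0075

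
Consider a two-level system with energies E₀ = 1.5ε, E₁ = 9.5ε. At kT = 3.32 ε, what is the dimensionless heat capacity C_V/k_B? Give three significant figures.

Eᵢ/kT = 0.45181, 2.8614.
Z = Σ e^(−Eᵢ/kT) = e^(−0.45181) + e^(−2.8614) = 0.63648 + 0.057189 = 0.69367.
⟨E⟩ = 2.1596 ε, ⟨E²⟩ = 9.5051 ε².
C_V/k_B = (⟨E²⟩ − ⟨E⟩²)/(kT)² = (9.5051 − 4.6639)/11.022 = 0.439.

0.439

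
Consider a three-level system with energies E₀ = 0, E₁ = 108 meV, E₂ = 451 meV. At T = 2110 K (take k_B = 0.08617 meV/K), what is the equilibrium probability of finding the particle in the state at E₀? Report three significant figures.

k_BT = 0.08617 × 2110 K = 181.82 meV.
Eᵢ/kT = 0, 0.59399, 2.4805.
Z = Σ e^(−Eᵢ/kT) = e^(−0) + e^(−0.59399) + e^(−2.4805) = 1.0000 + 0.55212 + 0.083701 = 1.6358.
P₀ = e^(−E₀/kT) / Z = 1.0000/1.6358 = 0.611.

0.611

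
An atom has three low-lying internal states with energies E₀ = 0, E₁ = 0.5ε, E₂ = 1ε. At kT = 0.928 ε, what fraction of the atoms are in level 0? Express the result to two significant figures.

0.52

Eᵢ/kT = 0, 0.5388, 1.078.
Z = Σ e^(−Eᵢ/kT) = e^(−0) + e^(−0.5388) + e^(−1.078) = 1.000 + 0.5834 + 0.3403 = 1.924.
P₀ = e^(−E₀/kT) / Z = 1.000/1.924 = 0.52.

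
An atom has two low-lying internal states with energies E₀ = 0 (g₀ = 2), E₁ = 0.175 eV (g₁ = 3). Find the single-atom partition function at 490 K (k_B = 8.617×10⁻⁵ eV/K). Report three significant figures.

Z = 2.05

k_BT = 8.617×10⁻⁵ × 490 K = 0.042223 eV.
Eᵢ/kT = 0, 4.1447.
Z = Σ gᵢe^(−Eᵢ/kT) = 2·e^(−0) + 3·e^(−4.1447) = 2.0000 + 0.047545 = 2.0475.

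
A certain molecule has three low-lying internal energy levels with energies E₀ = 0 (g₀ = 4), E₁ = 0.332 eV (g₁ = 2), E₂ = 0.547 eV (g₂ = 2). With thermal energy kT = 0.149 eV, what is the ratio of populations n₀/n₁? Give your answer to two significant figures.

n₀/n₁ = (g₀/g₁) exp[−(E₀−E₁)/kT] = (4/2) × exp(−(-0.332 eV)/(0.149 eV)) = (4/2) × exp(2.228) = 19.

19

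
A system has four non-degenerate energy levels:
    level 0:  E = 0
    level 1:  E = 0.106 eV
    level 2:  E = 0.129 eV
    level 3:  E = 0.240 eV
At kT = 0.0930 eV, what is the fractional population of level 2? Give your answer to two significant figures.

0.15

Eᵢ/kT = 0, 1.140, 1.387, 2.581.
Z = Σ e^(−Eᵢ/kT) = e^(−0) + e^(−1.140) + e^(−1.387) + e^(−2.581) = 1.000 + 0.3198 + 0.2498 + 0.07570 = 1.645.
P₂ = e^(−E₂/kT) / Z = 0.2498/1.645 = 0.15.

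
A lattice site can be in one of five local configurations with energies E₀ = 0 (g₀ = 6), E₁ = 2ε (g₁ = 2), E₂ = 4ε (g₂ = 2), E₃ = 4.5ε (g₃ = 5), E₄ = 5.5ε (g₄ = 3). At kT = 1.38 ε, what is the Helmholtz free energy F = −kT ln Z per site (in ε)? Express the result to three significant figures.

-2.65 ε

Eᵢ/kT = 0, 1.4493, 2.8986, 3.2609, 3.9855.
Z = Σ gᵢe^(−Eᵢ/kT) = 6·e^(−0) + 2·e^(−1.4493) + 2·e^(−2.8986) + 5·e^(−3.2609) + 3·e^(−3.9855) = 6.0000 + 0.46947 + 0.11020 + 0.19177 + 0.055749 = 6.8272.
F = −kT ln Z = −1.38 × ln(6.8272) = −1.38 × 1.9209 = -2.65 ε.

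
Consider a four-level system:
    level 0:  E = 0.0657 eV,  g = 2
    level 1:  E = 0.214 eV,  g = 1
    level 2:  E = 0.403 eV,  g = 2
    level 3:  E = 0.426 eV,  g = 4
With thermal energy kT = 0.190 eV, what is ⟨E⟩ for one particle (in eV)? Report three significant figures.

0.183 eV

Eᵢ/kT = 0.34579, 1.1263, 2.1211, 2.2421.
Z = Σ gᵢe^(−Eᵢ/kT) = 2·e^(−0.34579) + 1·e^(−1.1263) + 2·e^(−2.1211) + 4·e^(−2.2421) = 1.4153 + 0.32423 + 0.23980 + 0.42494 = 2.4043.
⟨E⟩ = Σ Eᵢ gᵢe^(−Eᵢ/kT) / Z = (0.0657·1.4153 + 0.214·0.32423 + 0.403·0.23980 + 0.426·0.42494) / 2.4043 = 0.183 eV.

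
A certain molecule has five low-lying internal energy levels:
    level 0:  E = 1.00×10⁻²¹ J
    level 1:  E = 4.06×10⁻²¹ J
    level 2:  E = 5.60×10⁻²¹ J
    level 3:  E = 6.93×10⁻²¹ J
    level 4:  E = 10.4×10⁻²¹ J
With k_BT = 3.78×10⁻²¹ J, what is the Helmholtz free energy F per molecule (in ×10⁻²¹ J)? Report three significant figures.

Eᵢ/kT = 0.26455, 1.0741, 1.4815, 1.8333, 2.7513.
Z = Σ e^(−Eᵢ/kT) = e^(−0.26455) + e^(−1.0741) + e^(−1.4815) + e^(−1.8333) + e^(−2.7513) = 0.76755 + 0.34161 + 0.22730 + 0.15989 + 0.063845 = 1.5602.
F = −kT ln Z = −3.78 × ln(1.5602) = −3.78 × 0.44481 = -1.68 ×10⁻²¹ J.

-1.68 ×10⁻²¹ J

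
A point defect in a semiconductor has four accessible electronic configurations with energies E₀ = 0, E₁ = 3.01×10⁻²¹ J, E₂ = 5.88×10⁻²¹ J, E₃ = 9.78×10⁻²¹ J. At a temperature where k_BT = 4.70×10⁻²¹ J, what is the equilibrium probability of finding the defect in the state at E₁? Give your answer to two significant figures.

Eᵢ/kT = 0, 0.6404, 1.251, 2.081.
Z = Σ e^(−Eᵢ/kT) = e^(−0) + e^(−0.6404) + e^(−1.251) + e^(−2.081) = 1.000 + 0.5271 + 0.2862 + 0.1248 = 1.938.
P₁ = e^(−E₁/kT) / Z = 0.5271/1.938 = 0.27.

0.27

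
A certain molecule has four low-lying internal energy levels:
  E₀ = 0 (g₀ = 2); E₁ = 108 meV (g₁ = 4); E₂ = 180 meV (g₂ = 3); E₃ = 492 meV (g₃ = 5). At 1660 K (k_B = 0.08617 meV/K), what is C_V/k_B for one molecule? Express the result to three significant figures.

k_BT = 0.08617 × 1660 K = 143.04 meV.
Eᵢ/kT = 0, 0.75503, 1.2584, 3.4396.
Z = Σ gᵢe^(−Eᵢ/kT) = 2·e^(−0) + 4·e^(−0.75503) + 3·e^(−1.2584) + 5·e^(−3.4396) = 2.0000 + 1.8800 + 0.85232 + 0.16039 = 4.8927.
⟨E⟩ = 88.983 meV, ⟨E²⟩ = 18061 meV².
C_V/k_B = (⟨E²⟩ − ⟨E⟩²)/(kT)² = (18061 − 7918.0)/20460 = 0.496.

0.496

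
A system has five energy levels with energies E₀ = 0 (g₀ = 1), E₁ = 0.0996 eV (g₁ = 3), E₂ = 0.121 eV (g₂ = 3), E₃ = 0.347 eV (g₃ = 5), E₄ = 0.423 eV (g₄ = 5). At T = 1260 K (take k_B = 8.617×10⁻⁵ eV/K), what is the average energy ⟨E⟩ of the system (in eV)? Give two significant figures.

0.10 eV

k_BT = 8.617×10⁻⁵ × 1260 K = 0.1086 eV.
Eᵢ/kT = 0, 0.9171, 1.114, 3.195, 3.895.
Z = Σ gᵢe^(−Eᵢ/kT) = 1·e^(−0) + 3·e^(−0.9171) + 3·e^(−1.114) + 5·e^(−3.195) + 5·e^(−3.895) = 1.000 + 1.199 + 0.9847 + 0.2048 + 0.1017 = 3.490.
⟨E⟩ = Σ Eᵢ gᵢe^(−Eᵢ/kT) / Z = (0·1.000 + 0.0996·1.199 + 0.121·0.9847 + 0.347·0.2048 + 0.423·0.1017) / 3.490 = 0.10 eV.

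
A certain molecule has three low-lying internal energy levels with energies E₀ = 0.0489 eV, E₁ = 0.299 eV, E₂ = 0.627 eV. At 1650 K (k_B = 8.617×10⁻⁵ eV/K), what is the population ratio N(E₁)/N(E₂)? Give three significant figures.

k_BT = 8.617×10⁻⁵ × 1650 K = 0.14218 eV.
n₁/n₂ = exp[−(E₁−E₂)/kT] = exp(−(-0.328 eV)/(0.14218 eV)) = exp(2.3069) = 10.0.

10.0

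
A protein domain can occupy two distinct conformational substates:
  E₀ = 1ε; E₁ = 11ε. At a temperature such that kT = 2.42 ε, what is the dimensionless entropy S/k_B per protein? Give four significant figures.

Eᵢ/kT = 0.413223, 4.54545.
Z = Σ e^(−Eᵢ/kT) = e^(−0.413223) + e^(−4.54545) = 0.661515 + 0.0106154 = 0.672130.
⟨E⟩ = Σ EᵢPᵢ = 1.15794 ε.
S/k_B = ln Z + ⟨E⟩/kT = ln(0.672130) + 1.15794/2.42 = -0.397304 + 0.478488 = 0.08118.

0.08118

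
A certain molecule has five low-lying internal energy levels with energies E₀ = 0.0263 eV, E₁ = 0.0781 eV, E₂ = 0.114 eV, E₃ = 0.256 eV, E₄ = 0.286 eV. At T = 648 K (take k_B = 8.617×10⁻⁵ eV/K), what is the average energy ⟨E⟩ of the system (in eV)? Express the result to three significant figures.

k_BT = 8.617×10⁻⁵ × 648 K = 0.055838 eV.
Eᵢ/kT = 0.47101, 1.3987, 2.0416, 4.5847, 5.1220.
Z = Σ e^(−Eᵢ/kT) = e^(−0.47101) + e^(−1.3987) + e^(−2.0416) + e^(−4.5847) + e^(−5.1220) = 0.62437 + 0.24692 + 0.12982 + 0.010207 + 0.0059641 = 1.0173.
⟨E⟩ = Σ Eᵢ e^(−Eᵢ/kT) / Z = (0.0263·0.62437 + 0.0781·0.24692 + 0.114·0.12982 + 0.256·0.010207 + 0.286·0.0059641) / 1.0173 = 0.0539 eV.

0.0539 eV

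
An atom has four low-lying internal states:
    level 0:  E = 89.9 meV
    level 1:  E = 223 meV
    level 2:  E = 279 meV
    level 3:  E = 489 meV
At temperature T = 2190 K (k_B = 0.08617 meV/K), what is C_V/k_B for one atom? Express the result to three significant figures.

k_BT = 0.08617 × 2190 K = 188.71 meV.
Eᵢ/kT = 0.47639, 1.1817, 1.4785, 2.5913.
Z = Σ e^(−Eᵢ/kT) = e^(−0.47639) + e^(−1.1817) + e^(−1.4785) + e^(−2.5913) = 0.62102 + 0.30676 + 0.22798 + 0.074923 = 1.2307.
⟨E⟩ = 182.40 meV, ⟨E²⟩ = 45450 meV².
C_V/k_B = (⟨E²⟩ − ⟨E⟩²)/(kT)² = (45450 − 33270)/35611 = 0.342.

0.342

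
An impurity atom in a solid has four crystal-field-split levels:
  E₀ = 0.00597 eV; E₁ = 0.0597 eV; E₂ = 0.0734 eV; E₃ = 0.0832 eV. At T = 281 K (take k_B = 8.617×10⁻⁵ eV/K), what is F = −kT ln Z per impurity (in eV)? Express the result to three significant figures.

k_BT = 8.617×10⁻⁵ × 281 K = 0.024214 eV.
Eᵢ/kT = 0.24655, 2.4655, 3.0313, 3.4360.
Z = Σ e^(−Eᵢ/kT) = e^(−0.24655) + e^(−2.4655) + e^(−3.0313) + e^(−3.4360) = 0.78149 + 0.084966 + 0.048253 + 0.032193 = 0.94690.
F = −kT ln Z = −0.024214 × ln(0.94690) = −0.024214 × -0.054562 = 0.00132 eV.

0.00132 eV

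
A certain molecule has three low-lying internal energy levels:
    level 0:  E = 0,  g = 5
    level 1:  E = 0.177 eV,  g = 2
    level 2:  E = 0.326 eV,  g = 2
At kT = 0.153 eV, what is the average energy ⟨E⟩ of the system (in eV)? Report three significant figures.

0.0322 eV

Eᵢ/kT = 0, 1.1569, 2.1307.
Z = Σ gᵢe^(−Eᵢ/kT) = 5·e^(−0) + 2·e^(−1.1569) + 2·e^(−2.1307) = 5.0000 + 0.62892 + 0.23751 = 5.8664.
⟨E⟩ = Σ Eᵢ gᵢe^(−Eᵢ/kT) / Z = (0·5.0000 + 0.177·0.62892 + 0.326·0.23751) / 5.8664 = 0.0322 eV.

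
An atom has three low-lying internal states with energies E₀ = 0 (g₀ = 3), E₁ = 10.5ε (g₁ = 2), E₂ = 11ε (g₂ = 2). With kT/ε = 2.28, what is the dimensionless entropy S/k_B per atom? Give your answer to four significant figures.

1.166

Eᵢ/kT = 0, 4.60526, 4.82456.
Z = Σ gᵢe^(−Eᵢ/kT) = 3·e^(−0) + 2·e^(−4.60526) + 2·e^(−4.82456) = 3.00000 + 0.0199982 + 0.0160602 = 3.03606.
⟨E⟩ = Σ EᵢPᵢ = 0.127350 ε.
S/k_B = ln Z + ⟨E⟩/kT = ln(3.03606) + 0.127350/2.28 = 1.11056 + 0.0558553 = 1.166.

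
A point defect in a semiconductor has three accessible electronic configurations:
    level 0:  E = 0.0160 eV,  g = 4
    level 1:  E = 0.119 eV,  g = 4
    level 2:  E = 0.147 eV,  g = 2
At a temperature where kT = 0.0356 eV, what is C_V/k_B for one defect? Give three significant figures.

0.557

Eᵢ/kT = 0.44944, 3.3427, 4.1292.
Z = Σ gᵢe^(−Eᵢ/kT) = 4·e^(−0.44944) + 4·e^(−3.3427) + 2·e^(−4.1292) = 2.5519 + 0.14137 + 0.032192 = 2.7255.
⟨E⟩ = 0.022890 eV, ⟨E²⟩ = 0.0012294 eV².
C_V/k_B = (⟨E²⟩ − ⟨E⟩²)/(kT)² = (0.0012294 − 0.00052395)/0.0012674 = 0.557.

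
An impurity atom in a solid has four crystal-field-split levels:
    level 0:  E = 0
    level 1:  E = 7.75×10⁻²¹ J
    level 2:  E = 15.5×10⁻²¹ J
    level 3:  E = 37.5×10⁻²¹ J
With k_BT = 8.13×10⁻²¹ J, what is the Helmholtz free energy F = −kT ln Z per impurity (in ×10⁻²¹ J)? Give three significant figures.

Eᵢ/kT = 0, 0.95326, 1.9065, 4.6125.
Z = Σ e^(−Eᵢ/kT) = e^(−0) + e^(−0.95326) + e^(−1.9065) + e^(−4.6125) = 1.0000 + 0.38548 + 0.14860 + 0.0099270 = 1.5440.
F = −kT ln Z = −8.13 × ln(1.5440) = −8.13 × 0.43438 = -3.53 ×10⁻²¹ J.

-3.53 ×10⁻²¹ J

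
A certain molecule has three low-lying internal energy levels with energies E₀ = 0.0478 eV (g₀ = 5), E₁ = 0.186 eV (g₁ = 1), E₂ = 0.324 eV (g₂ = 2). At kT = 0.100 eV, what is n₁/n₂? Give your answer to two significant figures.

2.0

n₁/n₂ = (g₁/g₂) exp[−(E₁−E₂)/kT] = (1/2) × exp(−(-0.138 eV)/(0.100 eV)) = (1/2) × exp(1.380) = 2.0.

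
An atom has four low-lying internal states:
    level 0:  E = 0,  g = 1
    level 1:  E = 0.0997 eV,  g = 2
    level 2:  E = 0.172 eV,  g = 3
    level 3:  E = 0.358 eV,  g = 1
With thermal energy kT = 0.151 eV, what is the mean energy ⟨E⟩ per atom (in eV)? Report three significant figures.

0.0977 eV

Eᵢ/kT = 0, 0.66026, 1.1391, 2.3709.
Z = Σ gᵢe^(−Eᵢ/kT) = 1·e^(−0) + 2·e^(−0.66026) + 3·e^(−1.1391) + 1·e^(−2.3709) = 1.0000 + 1.0334 + 0.96032 + 0.093397 = 3.0871.
⟨E⟩ = Σ Eᵢ gᵢe^(−Eᵢ/kT) / Z = (0·1.0000 + 0.0997·1.0334 + 0.172·0.96032 + 0.358·0.093397) / 3.0871 = 0.0977 eV.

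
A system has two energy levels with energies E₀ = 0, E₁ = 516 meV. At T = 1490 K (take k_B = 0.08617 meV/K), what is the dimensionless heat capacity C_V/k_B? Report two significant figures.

0.28

k_BT = 0.08617 × 1490 K = 128.4 meV.
Eᵢ/kT = 0, 4.019.
Z = Σ e^(−Eᵢ/kT) = e^(−0) + e^(−4.019) = 1.000 + 0.01797 = 1.018.
⟨E⟩ = 9.109 meV, ⟨E²⟩ = 4700 meV².
C_V/k_B = (⟨E²⟩ − ⟨E⟩²)/(kT)² = (4700 − 82.97)/16490 = 0.28.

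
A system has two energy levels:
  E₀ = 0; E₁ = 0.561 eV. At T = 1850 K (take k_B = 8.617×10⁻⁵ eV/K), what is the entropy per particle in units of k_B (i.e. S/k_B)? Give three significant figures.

k_BT = 8.617×10⁻⁵ × 1850 K = 0.15941 eV.
Eᵢ/kT = 0, 3.5192.
Z = Σ e^(−Eᵢ/kT) = e^(−0) + e^(−3.5192) = 1.0000 + 0.029623 = 1.0296.
⟨E⟩ = Σ EᵢPᵢ = 0.016141 eV.
S/k_B = ln Z + ⟨E⟩/kT = ln(1.0296) + 0.016141/0.15941 = 0.029170 + 0.10125 = 0.130.

0.130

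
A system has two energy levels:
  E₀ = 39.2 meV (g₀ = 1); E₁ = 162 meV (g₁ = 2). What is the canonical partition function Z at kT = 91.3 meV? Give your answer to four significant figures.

Eᵢ/kT = 0.429354, 1.77437.
Z = Σ gᵢe^(−Eᵢ/kT) = 1·e^(−0.429354) + 2·e^(−1.77437) = 0.650929 + 0.339181 = 0.990110.

Z = 0.9901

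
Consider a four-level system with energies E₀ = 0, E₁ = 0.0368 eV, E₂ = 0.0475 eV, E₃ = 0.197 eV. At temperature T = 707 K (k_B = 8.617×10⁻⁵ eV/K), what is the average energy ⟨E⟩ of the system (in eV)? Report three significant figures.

k_BT = 8.617×10⁻⁵ × 707 K = 0.060922 eV.
Eᵢ/kT = 0, 0.60405, 0.77969, 3.2336.
Z = Σ e^(−Eᵢ/kT) = e^(−0) + e^(−0.60405) + e^(−0.77969) + e^(−3.2336) = 1.0000 + 0.54659 + 0.45855 + 0.039415 = 2.0446.
⟨E⟩ = Σ Eᵢ e^(−Eᵢ/kT) / Z = (0·1.0000 + 0.0368·0.54659 + 0.0475·0.45855 + 0.197·0.039415) / 2.0446 = 0.0243 eV.

0.0243 eV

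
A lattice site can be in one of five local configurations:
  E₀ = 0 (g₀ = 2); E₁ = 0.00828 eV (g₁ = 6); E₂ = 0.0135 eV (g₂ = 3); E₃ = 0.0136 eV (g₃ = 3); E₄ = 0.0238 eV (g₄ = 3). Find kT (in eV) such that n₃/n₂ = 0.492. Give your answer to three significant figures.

0.000141 eV

n₃/n₂ = (g₃/g₂) exp[−(E₃−E₂)/kT] = 0.492.
⇒ (E₃−E₂)/kT = ln((3/3)/0.492) = ln(2.0325) = 0.70927.
kT = 0.0001 eV / 0.70927 = 0.000141 eV.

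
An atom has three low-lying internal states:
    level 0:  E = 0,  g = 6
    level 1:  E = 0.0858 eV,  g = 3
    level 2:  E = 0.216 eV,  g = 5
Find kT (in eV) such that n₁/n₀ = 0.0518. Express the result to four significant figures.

0.03784 eV

n₁/n₀ = (g₁/g₀) exp[−(E₁−E₀)/kT] = 0.0518.
⇒ (E₁−E₀)/kT = ln((3/6)/0.0518) = ln(9.65251) = 2.26722.
kT = 0.0858 eV / 2.26722 = 0.03784 eV.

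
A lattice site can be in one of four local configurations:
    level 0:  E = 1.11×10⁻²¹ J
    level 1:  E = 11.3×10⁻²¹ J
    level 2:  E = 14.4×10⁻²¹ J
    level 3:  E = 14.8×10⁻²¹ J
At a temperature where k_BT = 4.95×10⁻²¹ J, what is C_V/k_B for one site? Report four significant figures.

0.9602

Eᵢ/kT = 0.224242, 2.28283, 2.90909, 2.98990.
Z = Σ e^(−Eᵢ/kT) = e^(−0.224242) + e^(−2.28283) + e^(−2.90909) + e^(−2.98990) = 0.799122 + 0.101995 + 0.0545253 + 0.0502925 = 1.00593.
⟨E⟩ = 3.54802, ⟨E²⟩ = 36.1166.
C_V/k_B = (⟨E²⟩ − ⟨E⟩²)/(kT)² = (36.1166 − 12.5884)/24.5025 = 0.9602.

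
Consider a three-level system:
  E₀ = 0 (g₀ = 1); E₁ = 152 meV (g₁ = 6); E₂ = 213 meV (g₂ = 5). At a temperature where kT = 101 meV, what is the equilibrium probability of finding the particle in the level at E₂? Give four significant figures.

0.2065

Eᵢ/kT = 0, 1.50495, 2.10891.
Z = Σ gᵢe^(−Eᵢ/kT) = 1·e^(−0) + 6·e^(−1.50495) + 5·e^(−2.10891) = 1.00000 + 1.33217 + 0.606851 = 2.93902.
P₂ = g₂ e^(−E₂/kT) / Z = 0.606851/2.93902 = 0.2065.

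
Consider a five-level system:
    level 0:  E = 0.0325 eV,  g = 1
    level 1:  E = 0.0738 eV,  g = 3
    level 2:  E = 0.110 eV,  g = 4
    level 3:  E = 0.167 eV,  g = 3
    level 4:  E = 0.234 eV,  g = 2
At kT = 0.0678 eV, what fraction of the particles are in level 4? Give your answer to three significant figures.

Eᵢ/kT = 0.47935, 1.0885, 1.6224, 2.4631, 3.4513.
Z = Σ gᵢe^(−Eᵢ/kT) = 1·e^(−0.47935) + 3·e^(−1.0885) + 4·e^(−1.6224) + 3·e^(−2.4631) + 2·e^(−3.4513) = 0.61919 + 1.0102 + 0.78970 + 0.25551 + 0.063409 = 2.7380.
P₄ = g₄ e^(−E₄/kT) / Z = 0.063409/2.7380 = 0.0232.

0.0232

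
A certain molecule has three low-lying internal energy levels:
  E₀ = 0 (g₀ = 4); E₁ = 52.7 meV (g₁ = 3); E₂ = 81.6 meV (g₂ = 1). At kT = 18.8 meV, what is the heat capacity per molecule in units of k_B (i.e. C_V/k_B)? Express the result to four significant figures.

Eᵢ/kT = 0, 2.80319, 4.34043.
Z = Σ gᵢe^(−Eᵢ/kT) = 4·e^(−0) + 3·e^(−2.80319) + 1·e^(−4.34043) = 4.00000 + 0.181849 + 0.0130309 = 4.19488.
⟨E⟩ = 2.53804 meV, ⟨E²⟩ = 141.080 meV².
C_V/k_B = (⟨E²⟩ − ⟨E⟩²)/(kT)² = (141.080 − 6.44165)/353.440 = 0.3809.

0.3809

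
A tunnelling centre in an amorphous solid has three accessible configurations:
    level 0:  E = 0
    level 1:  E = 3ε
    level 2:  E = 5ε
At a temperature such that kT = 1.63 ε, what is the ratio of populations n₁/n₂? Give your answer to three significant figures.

n₁/n₂ = exp[−(E₁−E₂)/kT] = exp(−(-2ε)/(1.63ε)) = exp(1.2270) = 3.41.

3.41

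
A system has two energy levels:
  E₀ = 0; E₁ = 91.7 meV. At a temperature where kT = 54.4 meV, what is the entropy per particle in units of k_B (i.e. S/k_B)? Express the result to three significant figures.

0.434

Eᵢ/kT = 0, 1.6857.
Z = Σ e^(−Eᵢ/kT) = e^(−0) + e^(−1.6857) = 1.0000 + 0.18531 = 1.1853.
⟨E⟩ = Σ EᵢPᵢ = 14.336 meV.
S/k_B = ln Z + ⟨E⟩/kT = ln(1.1853) + 14.336/54.4 = 0.17000 + 0.26353 = 0.434.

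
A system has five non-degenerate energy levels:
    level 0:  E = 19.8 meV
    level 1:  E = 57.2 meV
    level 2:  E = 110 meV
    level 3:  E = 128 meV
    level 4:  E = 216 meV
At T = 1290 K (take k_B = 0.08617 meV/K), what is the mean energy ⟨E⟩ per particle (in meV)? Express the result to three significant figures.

72.0 meV

k_BT = 0.08617 × 1290 K = 111.16 meV.
Eᵢ/kT = 0.17812, 0.51457, 0.98956, 1.1515, 1.9431.
Z = Σ e^(−Eᵢ/kT) = e^(−0.17812) + e^(−0.51457) + e^(−0.98956) + e^(−1.1515) + e^(−1.9431) = 0.83684 + 0.59776 + 0.37174 + 0.31616 + 0.14326 = 2.2658.
⟨E⟩ = Σ Eᵢ e^(−Eᵢ/kT) / Z = (19.8·0.83684 + 57.2·0.59776 + 110·0.37174 + 128·0.31616 + 216·0.14326) / 2.2658 = 72.0 meV.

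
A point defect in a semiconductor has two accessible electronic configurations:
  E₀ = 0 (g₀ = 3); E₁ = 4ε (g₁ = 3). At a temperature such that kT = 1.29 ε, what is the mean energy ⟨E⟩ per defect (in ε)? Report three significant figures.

0.172 ε

Eᵢ/kT = 0, 3.1008.
Z = Σ gᵢe^(−Eᵢ/kT) = 3·e^(−0) + 3·e^(−3.1008) = 3.0000 + 0.13504 = 3.1350.
⟨E⟩ = Σ Eᵢ gᵢe^(−Eᵢ/kT) / Z = (0·3.0000 + 4·0.13504) / 3.1350 = 0.172 ε.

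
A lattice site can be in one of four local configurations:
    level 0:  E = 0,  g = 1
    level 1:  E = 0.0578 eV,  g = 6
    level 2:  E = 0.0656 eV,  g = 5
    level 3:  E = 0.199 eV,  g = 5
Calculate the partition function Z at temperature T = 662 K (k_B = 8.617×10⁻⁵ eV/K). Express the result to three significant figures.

k_BT = 8.617×10⁻⁵ × 662 K = 0.057045 eV.
Eᵢ/kT = 0, 1.0132, 1.1500, 3.4885.
Z = Σ gᵢe^(−Eᵢ/kT) = 1·e^(−0) + 6·e^(−1.0132) + 5·e^(−1.1500) + 5·e^(−3.4885) = 1.0000 + 2.1783 + 1.5832 + 0.15273 = 4.9142.

Z = 4.91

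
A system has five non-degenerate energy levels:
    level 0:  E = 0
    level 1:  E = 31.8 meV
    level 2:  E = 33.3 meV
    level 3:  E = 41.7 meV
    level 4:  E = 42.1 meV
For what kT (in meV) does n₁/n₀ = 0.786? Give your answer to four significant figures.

132.1 meV

n₁/n₀ = exp[−(E₁−E₀)/kT] = 0.786.
⇒ (E₁−E₀)/kT = ln(1/0.786) = ln(1.27226) = 0.240795.
kT = 31.8 meV / 0.240795 = 132.1 meV.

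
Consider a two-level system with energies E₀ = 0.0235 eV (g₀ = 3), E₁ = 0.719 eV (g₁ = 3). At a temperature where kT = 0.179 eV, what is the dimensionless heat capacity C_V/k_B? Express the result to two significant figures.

0.30

Eᵢ/kT = 0.1313, 4.017.
Z = Σ gᵢe^(−Eᵢ/kT) = 3·e^(−0.1313) + 3·e^(−4.017) = 2.631 + 0.05402 = 2.685.
⟨E⟩ = 0.03749 eV, ⟨E²⟩ = 0.01094 eV².
C_V/k_B = (⟨E²⟩ − ⟨E⟩²)/(kT)² = (0.01094 − 0.001406)/0.03204 = 0.30.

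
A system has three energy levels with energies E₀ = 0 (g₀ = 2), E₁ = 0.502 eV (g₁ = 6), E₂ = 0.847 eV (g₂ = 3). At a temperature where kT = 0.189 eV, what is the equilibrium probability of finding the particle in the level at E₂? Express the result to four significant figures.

Eᵢ/kT = 0, 2.65608, 4.48148.
Z = Σ gᵢe^(−Eᵢ/kT) = 2·e^(−0) + 6·e^(−2.65608) + 3·e^(−4.48148) = 2.00000 + 0.421338 + 0.0339500 = 2.45529.
P₂ = g₂ e^(−E₂/kT) / Z = 0.0339500/2.45529 = 0.01383.

0.01383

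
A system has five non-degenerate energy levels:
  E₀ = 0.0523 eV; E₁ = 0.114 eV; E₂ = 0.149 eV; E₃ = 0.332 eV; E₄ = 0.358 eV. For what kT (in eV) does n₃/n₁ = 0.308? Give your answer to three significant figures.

0.185 eV

n₃/n₁ = exp[−(E₃−E₁)/kT] = 0.308.
⇒ (E₃−E₁)/kT = ln(1/0.308) = ln(3.2468) = 1.1777.
kT = 0.218 eV / 1.1777 = 0.185 eV.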